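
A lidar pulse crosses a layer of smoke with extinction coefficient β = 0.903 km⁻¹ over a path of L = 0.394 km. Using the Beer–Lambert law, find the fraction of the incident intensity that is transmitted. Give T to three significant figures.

τ = β·L = 0.903 × 0.394 = 0.3558.
T = exp(−0.3558) = 0.7006.

0.701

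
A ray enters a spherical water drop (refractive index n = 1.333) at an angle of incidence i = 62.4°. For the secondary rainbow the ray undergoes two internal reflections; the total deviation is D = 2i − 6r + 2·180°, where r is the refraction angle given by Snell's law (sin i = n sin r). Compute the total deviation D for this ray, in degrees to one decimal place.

sin r = sin 62.4° / 1.333 = 0.8862/1.333 = 0.6648; r = 41.67°.
D = 2·62.4° − 6·41.67° + 2·180° = 124.80° − 250.01° + 360° = 234.79°.

234.8°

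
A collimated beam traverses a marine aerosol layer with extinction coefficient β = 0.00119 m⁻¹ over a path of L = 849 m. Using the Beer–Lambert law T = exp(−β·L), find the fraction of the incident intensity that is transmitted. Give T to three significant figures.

0.364

τ = β·L = 0.00119 × 849 = 1.0103.
T = exp(−1.0103) = 0.3641.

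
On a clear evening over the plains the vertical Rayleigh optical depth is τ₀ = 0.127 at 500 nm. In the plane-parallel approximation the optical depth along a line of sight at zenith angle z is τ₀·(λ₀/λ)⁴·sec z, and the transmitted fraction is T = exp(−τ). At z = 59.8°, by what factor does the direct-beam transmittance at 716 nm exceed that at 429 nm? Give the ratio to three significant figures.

Airmass: sec 59.8° = 1.9880.
τ(716 nm) = 0.127 × (500/716)⁴ × 1.9880 = 0.127 × 0.2378 × 1.9880 = 0.0600.
τ(429 nm) = 0.127 × (500/429)⁴ × 1.9880 = 0.127 × 1.8452 × 1.9880 = 0.4659.
T(716)/T(429) = exp(τ_B − τ_A) = exp(0.4058) = 1.5006.

1.50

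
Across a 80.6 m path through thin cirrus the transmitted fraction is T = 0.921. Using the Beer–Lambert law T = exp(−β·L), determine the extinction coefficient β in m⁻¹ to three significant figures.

0.00102 m⁻¹

Beer–Lambert: T = exp(−βL) ⇒ β = −ln(T)/L = −ln(0.921)/80.6 = 0.0823/80.6 = 0.001021 m⁻¹.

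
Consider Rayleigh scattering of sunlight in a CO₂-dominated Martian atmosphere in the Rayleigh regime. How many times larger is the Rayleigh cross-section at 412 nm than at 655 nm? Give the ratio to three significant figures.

Rayleigh scattering ∝ λ⁻⁴, so the ratio of coefficients is the inverse fourth power of the wavelength ratio.
σ(412)/σ(655) = (655/412)⁴ = (1.5898)⁴ = 6.388.

6.39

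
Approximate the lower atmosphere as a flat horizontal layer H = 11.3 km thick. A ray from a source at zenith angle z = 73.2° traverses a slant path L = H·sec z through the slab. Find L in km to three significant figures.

sec z = 1/cos 73.2° = 3.4598.
L = 11.3 × 3.4598 = 39.096 km.

39.1 km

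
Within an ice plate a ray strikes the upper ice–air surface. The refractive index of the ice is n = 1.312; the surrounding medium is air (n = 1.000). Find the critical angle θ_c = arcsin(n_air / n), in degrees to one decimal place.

49.7°

sin θ_c = n_air / n = 1.000 / 1.312 = 0.7622.
θ_c = arcsin(0.7622) = 49.66°.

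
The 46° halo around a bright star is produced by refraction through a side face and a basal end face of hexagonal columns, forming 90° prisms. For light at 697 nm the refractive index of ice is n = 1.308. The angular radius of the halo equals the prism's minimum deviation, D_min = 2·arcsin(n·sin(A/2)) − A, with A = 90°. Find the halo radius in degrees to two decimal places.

45.31°

n·sin(A/2) = 1.308 × sin 45° = 1.308 × 0.7071 = 0.9249.
D_min = 2·arcsin(0.9249) − 90° = 2 × 67.653° − 90° = 45.305°.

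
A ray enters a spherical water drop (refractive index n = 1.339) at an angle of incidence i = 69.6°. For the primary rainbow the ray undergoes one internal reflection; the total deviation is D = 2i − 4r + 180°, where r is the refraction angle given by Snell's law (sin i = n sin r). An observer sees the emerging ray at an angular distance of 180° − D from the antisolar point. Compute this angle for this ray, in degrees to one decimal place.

38.5°

sin r = sin 69.6° / 1.339 = 0.9373/1.339 = 0.7000; r = 44.43°.
D = 2·69.6° − 4·44.43° + 180° = 139.20° − 177.70° + 180° = 141.50°.
Angle from antisolar point = 180° − D = 38.50°.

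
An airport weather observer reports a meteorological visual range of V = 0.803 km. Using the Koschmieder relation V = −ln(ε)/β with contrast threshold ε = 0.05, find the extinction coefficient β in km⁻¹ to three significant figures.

3.73 km⁻¹

β = −ln(0.05) / V = 2.996 / 0.803 = 3.7307 km⁻¹.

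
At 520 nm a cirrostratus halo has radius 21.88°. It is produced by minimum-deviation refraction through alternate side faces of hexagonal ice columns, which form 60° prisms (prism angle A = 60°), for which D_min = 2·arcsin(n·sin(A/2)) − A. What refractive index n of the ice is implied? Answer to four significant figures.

Rearranging: n = sin((D_min + A)/2) / sin(A/2).
(D_min + A)/2 = (21.88° + 60°)/2 = 40.940°.
n = sin 40.940° / sin 30° = 0.6553 / 0.5000 = 1.3105.

1.311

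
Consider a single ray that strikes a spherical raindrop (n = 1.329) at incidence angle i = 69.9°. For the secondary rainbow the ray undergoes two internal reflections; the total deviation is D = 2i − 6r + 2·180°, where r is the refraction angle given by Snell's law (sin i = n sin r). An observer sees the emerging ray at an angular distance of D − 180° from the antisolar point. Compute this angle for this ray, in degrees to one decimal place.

sin r = sin 69.9° / 1.329 = 0.9391/1.329 = 0.7066; r = 44.96°.
D = 2·69.9° − 6·44.96° + 2·180° = 139.80° − 269.76° + 360° = 230.04°.
Angle from antisolar point = D − 180° = 50.04°.

50.0°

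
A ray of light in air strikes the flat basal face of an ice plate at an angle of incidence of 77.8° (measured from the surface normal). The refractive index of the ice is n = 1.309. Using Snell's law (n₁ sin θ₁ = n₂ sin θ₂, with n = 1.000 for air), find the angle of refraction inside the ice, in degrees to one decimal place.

48.3°

Snell: sin θ_r = sin θ_i / n = sin 77.8° / 1.309 = 0.9774 / 1.309 = 0.7467.
θ_r = arcsin(0.7467) = 48.30°.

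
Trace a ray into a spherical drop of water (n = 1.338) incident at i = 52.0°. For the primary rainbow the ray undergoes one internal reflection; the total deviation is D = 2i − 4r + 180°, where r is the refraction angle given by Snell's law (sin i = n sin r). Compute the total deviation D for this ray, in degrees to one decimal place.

139.7°

sin r = sin 52.0° / 1.338 = 0.7880/1.338 = 0.5889; r = 36.08°.
D = 2·52.0° − 4·36.08° + 180° = 104.00° − 144.33° + 180° = 139.67°.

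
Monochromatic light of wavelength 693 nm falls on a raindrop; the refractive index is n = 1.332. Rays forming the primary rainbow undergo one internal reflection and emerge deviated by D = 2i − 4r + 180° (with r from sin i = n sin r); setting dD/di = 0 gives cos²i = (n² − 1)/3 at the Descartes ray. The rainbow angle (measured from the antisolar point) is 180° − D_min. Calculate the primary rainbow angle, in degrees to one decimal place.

42.2°

cos²i = (1.77422 − 1)/3 = 0.25807; i = arccos(0.50801) = 59.469°.
sin r = sin 59.469°/1.332 = 0.64666; r = 40.290°.
D_min = 2·59.469° − 4·40.290° + 180° = 137.776°.
Rainbow angle = 180° − D_min = 42.224°.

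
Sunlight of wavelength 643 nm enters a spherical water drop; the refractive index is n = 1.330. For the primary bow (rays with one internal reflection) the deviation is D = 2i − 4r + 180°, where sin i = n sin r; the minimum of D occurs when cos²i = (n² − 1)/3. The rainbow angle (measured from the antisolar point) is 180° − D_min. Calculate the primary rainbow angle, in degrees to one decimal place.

cos²i = (1.76890 − 1)/3 = 0.25630; i = arccos(0.50626) = 59.585°.
sin r = sin 59.585°/1.330 = 0.64841; r = 40.422°.
D_min = 2·59.585° − 4·40.422° + 180° = 137.484°.
Rainbow angle = 180° − D_min = 42.516°.

42.5°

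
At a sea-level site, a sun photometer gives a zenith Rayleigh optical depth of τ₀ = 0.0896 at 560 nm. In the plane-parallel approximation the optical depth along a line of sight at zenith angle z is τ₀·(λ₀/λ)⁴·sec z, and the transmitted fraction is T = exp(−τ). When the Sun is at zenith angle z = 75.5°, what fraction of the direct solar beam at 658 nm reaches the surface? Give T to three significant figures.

sec 75.5° = 3.9939.
τ = 0.0896 × (560/658)⁴ × 3.9939 = 0.0896 × 0.5246 × 3.9939 = 0.1877.
T = exp(−0.1877) = 0.8288.

0.829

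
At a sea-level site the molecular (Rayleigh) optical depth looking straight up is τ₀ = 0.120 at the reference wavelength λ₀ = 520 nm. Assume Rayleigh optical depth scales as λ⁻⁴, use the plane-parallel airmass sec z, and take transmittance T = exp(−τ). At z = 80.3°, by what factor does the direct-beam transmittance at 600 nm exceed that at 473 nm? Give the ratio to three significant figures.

Airmass: sec 80.3° = 5.9351.
τ(600 nm) = 0.120 × (520/600)⁴ × 5.9351 = 0.120 × 0.5642 × 5.9351 = 0.4018.
τ(473 nm) = 0.120 × (520/473)⁴ × 5.9351 = 0.120 × 1.4607 × 5.9351 = 1.0403.
T(600)/T(473) = exp(τ_B − τ_A) = exp(0.6385) = 1.8937.

1.89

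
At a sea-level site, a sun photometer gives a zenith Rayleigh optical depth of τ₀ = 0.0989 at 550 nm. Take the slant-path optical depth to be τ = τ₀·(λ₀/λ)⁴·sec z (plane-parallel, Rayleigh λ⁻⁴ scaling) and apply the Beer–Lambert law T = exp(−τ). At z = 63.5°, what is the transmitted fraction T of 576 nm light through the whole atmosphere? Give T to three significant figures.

sec 63.5° = 2.2412.
τ = 0.0989 × (550/576)⁴ × 2.2412 = 0.0989 × 0.8313 × 2.2412 = 0.1843.
T = exp(−0.1843) = 0.8317.

0.832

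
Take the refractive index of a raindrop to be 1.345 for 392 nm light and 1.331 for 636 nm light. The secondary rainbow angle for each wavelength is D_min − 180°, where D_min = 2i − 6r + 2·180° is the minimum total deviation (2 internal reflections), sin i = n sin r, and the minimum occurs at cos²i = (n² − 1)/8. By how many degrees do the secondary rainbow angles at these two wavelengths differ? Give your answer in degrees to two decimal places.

3.62°

At 392 nm (n = 1.345): cos²i = 0.10113 → i = 71.458°, r = 44.821°, D_min = 233.987°, rainbow angle = 53.987°.
At 636 nm (n = 1.331): cos²i = 0.09645 → i = 71.907°, r = 45.575°, D_min = 230.365°, rainbow angle = 50.365°.
Angular width = |53.987° − 50.365°| = 3.622°.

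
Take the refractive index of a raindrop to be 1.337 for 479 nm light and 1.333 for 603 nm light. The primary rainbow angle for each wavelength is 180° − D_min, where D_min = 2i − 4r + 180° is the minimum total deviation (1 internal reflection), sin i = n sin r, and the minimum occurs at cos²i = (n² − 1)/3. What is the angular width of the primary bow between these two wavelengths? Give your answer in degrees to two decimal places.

At 479 nm (n = 1.337): cos²i = 0.26252 → i = 59.178°, r = 39.964°, D_min = 138.500°, rainbow angle = 41.500°.
At 603 nm (n = 1.333): cos²i = 0.25896 → i = 59.410°, r = 40.225°, D_min = 137.922°, rainbow angle = 42.078°.
Angular width = |41.500° − 42.078°| = 0.578°.

0.58°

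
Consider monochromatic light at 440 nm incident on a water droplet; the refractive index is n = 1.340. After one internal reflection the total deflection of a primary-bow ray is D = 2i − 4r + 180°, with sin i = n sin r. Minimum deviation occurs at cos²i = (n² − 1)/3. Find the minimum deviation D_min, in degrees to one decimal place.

cos²i = (1.79560 − 1)/3 = 0.26520; i = arccos(0.51498) = 59.004°.
sin r = sin 59.004°/1.340 = 0.63971; r = 39.770°.
D_min = 2·59.004° − 4·39.770° + 180° = 138.929°.

138.9°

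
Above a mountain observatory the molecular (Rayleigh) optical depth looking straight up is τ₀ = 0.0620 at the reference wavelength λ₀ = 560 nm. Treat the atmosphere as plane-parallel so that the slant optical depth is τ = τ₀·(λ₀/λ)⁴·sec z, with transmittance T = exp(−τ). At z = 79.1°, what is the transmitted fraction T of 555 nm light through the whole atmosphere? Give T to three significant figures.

0.712

sec 79.1° = 5.2883.
τ = 0.0620 × (560/555)⁴ × 5.2883 = 0.0620 × 1.0365 × 5.2883 = 0.3399.
T = exp(−0.3399) = 0.7119.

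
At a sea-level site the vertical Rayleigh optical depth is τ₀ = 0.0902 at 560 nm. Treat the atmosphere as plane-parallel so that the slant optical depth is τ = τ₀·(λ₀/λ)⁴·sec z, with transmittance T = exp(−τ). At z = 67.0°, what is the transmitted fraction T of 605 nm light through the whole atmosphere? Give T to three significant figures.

sec 67.0° = 2.5593.
τ = 0.0902 × (560/605)⁴ × 2.5593 = 0.0902 × 0.7341 × 2.5593 = 0.1695.
T = exp(−0.1695) = 0.8441.

0.844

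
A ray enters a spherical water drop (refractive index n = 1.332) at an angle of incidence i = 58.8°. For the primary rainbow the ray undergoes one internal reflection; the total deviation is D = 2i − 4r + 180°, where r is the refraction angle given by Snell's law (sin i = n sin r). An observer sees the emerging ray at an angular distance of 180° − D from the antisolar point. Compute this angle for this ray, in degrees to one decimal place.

sin r = sin 58.8° / 1.332 = 0.8554/1.332 = 0.6422; r = 39.95°.
D = 2·58.8° − 4·39.95° + 180° = 117.60° − 159.81° + 180° = 137.79°.
Angle from antisolar point = 180° − D = 42.21°.

42.2°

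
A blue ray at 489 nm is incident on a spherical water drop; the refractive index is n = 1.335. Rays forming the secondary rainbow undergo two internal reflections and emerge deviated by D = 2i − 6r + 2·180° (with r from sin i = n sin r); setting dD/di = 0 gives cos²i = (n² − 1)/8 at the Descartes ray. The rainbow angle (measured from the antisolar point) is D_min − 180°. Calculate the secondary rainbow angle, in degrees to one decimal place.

cos²i = (1.78222 − 1)/8 = 0.09778; i = arccos(0.31269) = 71.778°.
sin r = sin 71.778°/1.335 = 0.71150; r = 45.357°.
D_min = 2·71.778° − 6·45.357° + 360° = 231.414°.
Rainbow angle = D_min − 180° = 51.414°.

51.4°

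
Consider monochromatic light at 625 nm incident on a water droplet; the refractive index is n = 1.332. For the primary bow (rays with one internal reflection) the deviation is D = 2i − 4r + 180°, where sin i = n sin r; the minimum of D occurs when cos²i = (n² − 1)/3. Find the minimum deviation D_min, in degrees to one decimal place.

137.8°

cos²i = (1.77422 − 1)/3 = 0.25807; i = arccos(0.50801) = 59.469°.
sin r = sin 59.469°/1.332 = 0.64666; r = 40.290°.
D_min = 2·59.469° − 4·40.290° + 180° = 137.776°.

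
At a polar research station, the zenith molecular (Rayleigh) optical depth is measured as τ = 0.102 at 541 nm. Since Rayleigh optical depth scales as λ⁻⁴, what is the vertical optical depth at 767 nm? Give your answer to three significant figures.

τ(767 nm) = τ(541 nm) × (541/767)⁴ = 0.102 × (0.7053)⁴ = 0.102 × 0.2475 = 0.0252.

0.0252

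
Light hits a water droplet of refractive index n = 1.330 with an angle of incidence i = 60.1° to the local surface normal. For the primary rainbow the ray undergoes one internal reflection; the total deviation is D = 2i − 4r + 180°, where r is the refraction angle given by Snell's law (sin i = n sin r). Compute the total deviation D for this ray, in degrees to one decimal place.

137.5°

sin r = sin 60.1° / 1.330 = 0.8669/1.330 = 0.6518; r = 40.68°.
D = 2·60.1° − 4·40.68° + 180° = 120.20° − 162.71° + 180° = 137.49°.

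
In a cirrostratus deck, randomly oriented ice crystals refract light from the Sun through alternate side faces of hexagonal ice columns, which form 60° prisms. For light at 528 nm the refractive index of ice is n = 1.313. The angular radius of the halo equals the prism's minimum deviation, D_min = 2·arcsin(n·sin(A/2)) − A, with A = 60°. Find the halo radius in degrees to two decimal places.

n·sin(A/2) = 1.313 × sin 30° = 1.313 × 0.5000 = 0.6565.
D_min = 2·arcsin(0.6565) − 60° = 2 × 41.033° − 60° = 22.067°.

22.07°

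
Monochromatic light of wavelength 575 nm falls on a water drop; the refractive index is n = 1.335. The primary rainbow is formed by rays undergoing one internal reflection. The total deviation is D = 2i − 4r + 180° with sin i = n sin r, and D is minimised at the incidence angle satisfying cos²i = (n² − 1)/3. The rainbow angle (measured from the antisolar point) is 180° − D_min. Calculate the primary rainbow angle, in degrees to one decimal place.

cos²i = (1.78222 − 1)/3 = 0.26074; i = arccos(0.51063) = 59.294°.
sin r = sin 59.294°/1.335 = 0.64405; r = 40.094°.
D_min = 2·59.294° − 4·40.094° + 180° = 138.212°.
Rainbow angle = 180° − D_min = 41.788°.

41.8°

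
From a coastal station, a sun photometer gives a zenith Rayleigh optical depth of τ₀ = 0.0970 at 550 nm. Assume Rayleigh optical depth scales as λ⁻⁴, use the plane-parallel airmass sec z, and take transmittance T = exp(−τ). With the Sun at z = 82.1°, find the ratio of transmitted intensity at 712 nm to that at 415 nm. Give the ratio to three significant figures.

6.86

Airmass: sec 82.1° = 7.2757.
τ(712 nm) = 0.0970 × (550/712)⁴ × 7.2757 = 0.0970 × 0.3561 × 7.2757 = 0.2513.
τ(415 nm) = 0.0970 × (550/415)⁴ × 7.2757 = 0.0970 × 3.0850 × 7.2757 = 2.1772.
T(712)/T(415) = exp(τ_B − τ_A) = exp(1.9259) = 6.8615.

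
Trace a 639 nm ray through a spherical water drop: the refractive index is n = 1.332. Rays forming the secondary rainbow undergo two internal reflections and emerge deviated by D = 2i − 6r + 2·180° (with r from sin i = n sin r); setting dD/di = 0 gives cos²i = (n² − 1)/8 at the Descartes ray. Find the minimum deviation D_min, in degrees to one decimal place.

230.6°

cos²i = (1.77422 − 1)/8 = 0.09678; i = arccos(0.31109) = 71.875°.
sin r = sin 71.875°/1.332 = 0.71350; r = 45.520°.
D_min = 2·71.875° − 6·45.520° + 360° = 230.628°.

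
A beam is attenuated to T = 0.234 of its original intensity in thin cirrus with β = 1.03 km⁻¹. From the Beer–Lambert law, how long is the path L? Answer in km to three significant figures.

1.41 km

Beer–Lambert: T = exp(−βL) ⇒ L = −ln(T)/β = −ln(0.234)/1.03 = 1.4524/1.03 = 1.41 km.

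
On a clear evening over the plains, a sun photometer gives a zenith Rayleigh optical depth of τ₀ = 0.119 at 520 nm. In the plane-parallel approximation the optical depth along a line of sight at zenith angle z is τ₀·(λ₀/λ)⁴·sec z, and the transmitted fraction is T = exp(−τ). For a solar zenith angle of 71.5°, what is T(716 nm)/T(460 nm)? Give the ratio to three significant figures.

1.66

Airmass: sec 71.5° = 3.1515.
τ(716 nm) = 0.119 × (520/716)⁴ × 3.1515 = 0.119 × 0.2782 × 3.1515 = 0.1043.
τ(460 nm) = 0.119 × (520/460)⁴ × 3.1515 = 0.119 × 1.6330 × 3.1515 = 0.6124.
T(716)/T(460) = exp(τ_B − τ_A) = exp(0.5081) = 1.6621.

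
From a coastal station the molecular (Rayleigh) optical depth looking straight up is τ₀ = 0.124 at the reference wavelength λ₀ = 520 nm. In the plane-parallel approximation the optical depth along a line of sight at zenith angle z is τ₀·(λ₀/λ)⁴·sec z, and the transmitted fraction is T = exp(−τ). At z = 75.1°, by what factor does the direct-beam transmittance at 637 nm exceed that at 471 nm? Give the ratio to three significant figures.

Airmass: sec 75.1° = 3.8890.
τ(637 nm) = 0.124 × (520/637)⁴ × 3.8890 = 0.124 × 0.4441 × 3.8890 = 0.2142.
τ(471 nm) = 0.124 × (520/471)⁴ × 3.8890 = 0.124 × 1.4857 × 3.8890 = 0.7165.
T(637)/T(471) = exp(τ_B − τ_A) = exp(0.5023) = 1.6525.

1.65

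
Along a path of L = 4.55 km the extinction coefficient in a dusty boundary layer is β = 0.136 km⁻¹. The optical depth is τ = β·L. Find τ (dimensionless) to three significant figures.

τ = β·L = 0.136 × 4.55 = 0.6188.

0.619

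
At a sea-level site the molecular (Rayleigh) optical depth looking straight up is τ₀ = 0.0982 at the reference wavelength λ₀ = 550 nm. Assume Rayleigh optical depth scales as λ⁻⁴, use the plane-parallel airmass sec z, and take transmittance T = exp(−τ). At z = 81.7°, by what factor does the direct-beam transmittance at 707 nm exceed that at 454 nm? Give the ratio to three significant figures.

3.37

Airmass: sec 81.7° = 6.9273.
τ(707 nm) = 0.0982 × (550/707)⁴ × 6.9273 = 0.0982 × 0.3662 × 6.9273 = 0.2491.
τ(454 nm) = 0.0982 × (550/454)⁴ × 6.9273 = 0.0982 × 2.1539 × 6.9273 = 1.4652.
T(707)/T(454) = exp(τ_B − τ_A) = exp(1.2161) = 3.3739.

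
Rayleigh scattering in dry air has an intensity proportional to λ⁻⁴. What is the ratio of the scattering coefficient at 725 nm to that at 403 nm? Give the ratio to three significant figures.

0.0955

Rayleigh scattering ∝ λ⁻⁴, so the ratio of coefficients is the inverse fourth power of the wavelength ratio.
σ(725)/σ(403) = (403/725)⁴ = (0.5559)⁴ = 0.09547.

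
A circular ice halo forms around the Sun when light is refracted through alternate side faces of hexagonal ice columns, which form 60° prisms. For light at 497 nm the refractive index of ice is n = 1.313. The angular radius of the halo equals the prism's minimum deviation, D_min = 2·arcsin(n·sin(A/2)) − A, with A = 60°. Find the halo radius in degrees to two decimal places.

22.07°

n·sin(A/2) = 1.313 × sin 30° = 1.313 × 0.5000 = 0.6565.
D_min = 2·arcsin(0.6565) − 60° = 2 × 41.033° − 60° = 22.067°.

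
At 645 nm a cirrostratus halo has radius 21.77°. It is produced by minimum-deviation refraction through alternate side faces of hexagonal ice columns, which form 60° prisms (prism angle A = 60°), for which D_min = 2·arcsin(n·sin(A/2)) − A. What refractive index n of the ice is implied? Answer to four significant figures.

Rearranging: n = sin((D_min + A)/2) / sin(A/2).
(D_min + A)/2 = (21.77° + 60°)/2 = 40.885°.
n = sin 40.885° / sin 30° = 0.6545 / 0.5000 = 1.3091.

1.309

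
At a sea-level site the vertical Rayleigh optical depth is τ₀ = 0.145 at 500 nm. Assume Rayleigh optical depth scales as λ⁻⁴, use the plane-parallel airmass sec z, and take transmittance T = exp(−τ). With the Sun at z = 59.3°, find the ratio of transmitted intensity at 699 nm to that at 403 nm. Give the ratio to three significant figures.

1.82

Airmass: sec 59.3° = 1.9587.
τ(699 nm) = 0.145 × (500/699)⁴ × 1.9587 = 0.145 × 0.2618 × 1.9587 = 0.0744.
τ(403 nm) = 0.145 × (500/403)⁴ × 1.9587 = 0.145 × 2.3695 × 1.9587 = 0.6730.
T(699)/T(403) = exp(τ_B − τ_A) = exp(0.5986) = 1.8196.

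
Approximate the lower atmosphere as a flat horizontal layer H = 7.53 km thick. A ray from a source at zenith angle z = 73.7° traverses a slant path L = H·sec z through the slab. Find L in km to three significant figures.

26.8 km

sec z = 1/cos 73.7° = 3.5629.
L = 7.53 × 3.5629 = 26.829 km.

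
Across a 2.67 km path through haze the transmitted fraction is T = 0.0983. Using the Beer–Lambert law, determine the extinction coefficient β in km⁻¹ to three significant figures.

0.869 km⁻¹

Beer–Lambert: T = exp(−βL) ⇒ β = −ln(T)/L = −ln(0.0983)/2.67 = 2.3197/2.67 = 0.8688 km⁻¹.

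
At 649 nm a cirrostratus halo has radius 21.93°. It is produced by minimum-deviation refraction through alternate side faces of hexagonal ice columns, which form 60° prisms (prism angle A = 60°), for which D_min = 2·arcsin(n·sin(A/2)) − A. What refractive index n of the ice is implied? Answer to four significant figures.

1.311

Rearranging: n = sin((D_min + A)/2) / sin(A/2).
(D_min + A)/2 = (21.93° + 60°)/2 = 40.965°.
n = sin 40.965° / sin 30° = 0.6556 / 0.5000 = 1.3112.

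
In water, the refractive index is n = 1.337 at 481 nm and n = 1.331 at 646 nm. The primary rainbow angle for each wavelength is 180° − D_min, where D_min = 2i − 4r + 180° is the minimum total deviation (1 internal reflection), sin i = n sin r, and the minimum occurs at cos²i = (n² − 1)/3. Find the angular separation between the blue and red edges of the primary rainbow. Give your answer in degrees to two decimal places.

At 481 nm (n = 1.337): cos²i = 0.26252 → i = 59.178°, r = 39.964°, D_min = 138.500°, rainbow angle = 41.500°.
At 646 nm (n = 1.331): cos²i = 0.25719 → i = 59.527°, r = 40.356°, D_min = 137.630°, rainbow angle = 42.370°.
Angular width = |41.500° − 42.370°| = 0.870°.

0.87°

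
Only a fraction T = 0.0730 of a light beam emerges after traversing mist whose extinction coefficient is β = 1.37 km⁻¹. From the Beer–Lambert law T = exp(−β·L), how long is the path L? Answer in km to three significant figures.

Beer–Lambert: T = exp(−βL) ⇒ L = −ln(T)/β = −ln(0.0730)/1.37 = 2.6173/1.37 = 1.91 km.

1.91 km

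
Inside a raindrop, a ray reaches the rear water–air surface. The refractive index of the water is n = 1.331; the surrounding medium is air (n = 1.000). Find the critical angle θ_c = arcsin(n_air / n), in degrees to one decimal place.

sin θ_c = n_air / n = 1.000 / 1.331 = 0.7513.
θ_c = arcsin(0.7513) = 48.70°.

48.7°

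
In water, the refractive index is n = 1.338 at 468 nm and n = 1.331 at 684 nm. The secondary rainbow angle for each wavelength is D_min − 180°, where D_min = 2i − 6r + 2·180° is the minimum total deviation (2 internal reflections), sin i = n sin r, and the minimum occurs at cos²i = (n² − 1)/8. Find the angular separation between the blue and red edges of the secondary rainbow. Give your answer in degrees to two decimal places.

At 468 nm (n = 1.338): cos²i = 0.09878 → i = 71.682°, r = 45.195°, D_min = 232.193°, rainbow angle = 52.193°.
At 684 nm (n = 1.331): cos²i = 0.09645 → i = 71.907°, r = 45.575°, D_min = 230.365°, rainbow angle = 50.365°.
Angular width = |52.193° − 50.365°| = 1.828°.

1.83°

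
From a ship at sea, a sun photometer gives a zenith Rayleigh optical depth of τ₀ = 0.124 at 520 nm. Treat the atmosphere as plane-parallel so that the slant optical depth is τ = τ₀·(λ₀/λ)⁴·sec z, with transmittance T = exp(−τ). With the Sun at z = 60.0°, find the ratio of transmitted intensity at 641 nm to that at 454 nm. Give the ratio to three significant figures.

Airmass: sec 60.0° = 2.0000.
τ(641 nm) = 0.124 × (520/641)⁴ × 2.0000 = 0.124 × 0.4331 × 2.0000 = 0.1074.
τ(454 nm) = 0.124 × (520/454)⁴ × 2.0000 = 0.124 × 1.7210 × 2.0000 = 0.4268.
T(641)/T(454) = exp(τ_B − τ_A) = exp(0.3194) = 1.3763.

1.38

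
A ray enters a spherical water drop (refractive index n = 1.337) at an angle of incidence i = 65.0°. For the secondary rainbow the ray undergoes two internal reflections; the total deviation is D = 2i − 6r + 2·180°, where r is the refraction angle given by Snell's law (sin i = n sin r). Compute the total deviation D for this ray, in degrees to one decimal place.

233.9°

sin r = sin 65.0° / 1.337 = 0.9063/1.337 = 0.6779; r = 42.68°.
D = 2·65.0° − 6·42.68° + 2·180° = 130.00° − 256.06° + 360° = 233.94°.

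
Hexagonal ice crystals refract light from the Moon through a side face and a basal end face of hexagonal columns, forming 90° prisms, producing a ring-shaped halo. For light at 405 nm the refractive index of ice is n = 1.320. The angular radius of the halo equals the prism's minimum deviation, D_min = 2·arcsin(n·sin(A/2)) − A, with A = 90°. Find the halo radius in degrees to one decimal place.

47.9°

n·sin(A/2) = 1.320 × sin 45° = 1.320 × 0.7071 = 0.9334.
D_min = 2·arcsin(0.9334) − 90° = 2 × 68.968° − 90° = 47.936°.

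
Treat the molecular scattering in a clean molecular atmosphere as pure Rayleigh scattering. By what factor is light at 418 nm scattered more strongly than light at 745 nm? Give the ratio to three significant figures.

10.1

Rayleigh scattering ∝ λ⁻⁴, so the ratio of coefficients is the inverse fourth power of the wavelength ratio.
σ(418)/σ(745) = (745/418)⁴ = (1.7823)⁴ = 10.09.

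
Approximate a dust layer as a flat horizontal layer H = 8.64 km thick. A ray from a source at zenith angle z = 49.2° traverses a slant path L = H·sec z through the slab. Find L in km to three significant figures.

13.2 km

sec z = 1/cos 49.2° = 1.5304.
L = 8.64 × 1.5304 = 13.223 km.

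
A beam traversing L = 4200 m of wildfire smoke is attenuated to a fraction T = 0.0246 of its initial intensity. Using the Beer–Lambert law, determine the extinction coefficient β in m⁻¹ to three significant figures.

0.000882 m⁻¹

Beer–Lambert: T = exp(−βL) ⇒ β = −ln(T)/L = −ln(0.0246)/4200 = 3.7050/4200 = 0.0008821 m⁻¹.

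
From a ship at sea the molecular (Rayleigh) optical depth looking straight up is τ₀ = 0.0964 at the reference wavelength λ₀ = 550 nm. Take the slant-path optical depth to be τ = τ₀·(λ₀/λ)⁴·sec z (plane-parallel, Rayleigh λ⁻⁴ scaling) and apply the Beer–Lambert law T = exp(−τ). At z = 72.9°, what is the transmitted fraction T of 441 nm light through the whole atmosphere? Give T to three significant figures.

sec 72.9° = 3.4009.
τ = 0.0964 × (550/441)⁴ × 3.4009 = 0.0964 × 2.4193 × 3.4009 = 0.7932.
T = exp(−0.7932) = 0.4524.

0.452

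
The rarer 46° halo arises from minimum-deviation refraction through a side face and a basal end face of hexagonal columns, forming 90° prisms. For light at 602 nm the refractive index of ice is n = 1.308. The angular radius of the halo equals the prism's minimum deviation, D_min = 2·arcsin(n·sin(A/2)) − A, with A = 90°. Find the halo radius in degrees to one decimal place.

45.3°

n·sin(A/2) = 1.308 × sin 45° = 1.308 × 0.7071 = 0.9249.
D_min = 2·arcsin(0.9249) − 90° = 2 × 67.653° − 90° = 45.305°.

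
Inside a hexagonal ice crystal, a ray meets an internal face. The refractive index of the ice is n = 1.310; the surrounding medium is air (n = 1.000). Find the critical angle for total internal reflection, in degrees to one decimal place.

sin θ_c = n_air / n = 1.000 / 1.310 = 0.7634.
θ_c = arcsin(0.7634) = 49.76°.

49.8°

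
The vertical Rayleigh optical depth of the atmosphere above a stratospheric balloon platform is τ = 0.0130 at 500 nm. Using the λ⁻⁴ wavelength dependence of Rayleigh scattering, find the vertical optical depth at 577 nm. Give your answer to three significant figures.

τ(577 nm) = τ(500 nm) × (500/577)⁴ = 0.0130 × (0.8666)⁴ = 0.0130 × 0.5639 = 0.0073.

0.00733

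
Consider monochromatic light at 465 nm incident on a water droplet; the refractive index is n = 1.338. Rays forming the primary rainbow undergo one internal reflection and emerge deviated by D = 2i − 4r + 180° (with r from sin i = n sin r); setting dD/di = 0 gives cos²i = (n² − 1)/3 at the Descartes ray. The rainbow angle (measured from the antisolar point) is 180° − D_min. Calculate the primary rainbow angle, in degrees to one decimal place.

41.4°

cos²i = (1.79024 − 1)/3 = 0.26341; i = arccos(0.51324) = 59.120°.
sin r = sin 59.120°/1.338 = 0.64144; r = 39.899°.
D_min = 2·59.120° − 4·39.899° + 180° = 138.643°.
Rainbow angle = 180° − D_min = 41.357°.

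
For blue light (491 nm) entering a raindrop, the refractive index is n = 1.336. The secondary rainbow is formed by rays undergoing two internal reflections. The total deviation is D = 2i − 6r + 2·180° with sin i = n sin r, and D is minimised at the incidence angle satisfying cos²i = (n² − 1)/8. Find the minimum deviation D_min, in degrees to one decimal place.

231.7°

cos²i = (1.78490 − 1)/8 = 0.09811; i = arccos(0.31323) = 71.746°.
sin r = sin 71.746°/1.336 = 0.71084; r = 45.303°.
D_min = 2·71.746° − 6·45.303° + 360° = 231.674°.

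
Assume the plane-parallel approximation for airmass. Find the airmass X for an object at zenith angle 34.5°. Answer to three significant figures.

X = sec z = 1/cos 34.5° = 1/0.8241 = 1.2134.

1.21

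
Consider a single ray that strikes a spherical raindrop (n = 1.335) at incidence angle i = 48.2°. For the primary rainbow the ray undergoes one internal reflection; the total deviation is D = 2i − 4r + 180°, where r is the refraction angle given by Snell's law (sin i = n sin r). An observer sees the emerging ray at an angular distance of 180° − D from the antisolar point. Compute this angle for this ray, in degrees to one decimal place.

sin r = sin 48.2° / 1.335 = 0.7455/1.335 = 0.5584; r = 33.95°.
D = 2·48.2° − 4·33.95° + 180° = 96.40° − 135.78° + 180° = 140.62°.
Angle from antisolar point = 180° − D = 39.38°.

39.4°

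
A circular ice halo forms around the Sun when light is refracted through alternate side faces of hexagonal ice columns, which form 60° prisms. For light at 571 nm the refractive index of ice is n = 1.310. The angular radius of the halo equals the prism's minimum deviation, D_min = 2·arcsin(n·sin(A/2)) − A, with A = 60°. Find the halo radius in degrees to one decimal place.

21.8°

n·sin(A/2) = 1.310 × sin 30° = 1.310 × 0.5000 = 0.6550.
D_min = 2·arcsin(0.6550) − 60° = 2 × 40.920° − 60° = 21.839°.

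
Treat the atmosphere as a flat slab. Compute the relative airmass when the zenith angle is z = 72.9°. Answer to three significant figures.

3.40

X = sec z = 1/cos 72.9° = 1/0.2940 = 3.4009.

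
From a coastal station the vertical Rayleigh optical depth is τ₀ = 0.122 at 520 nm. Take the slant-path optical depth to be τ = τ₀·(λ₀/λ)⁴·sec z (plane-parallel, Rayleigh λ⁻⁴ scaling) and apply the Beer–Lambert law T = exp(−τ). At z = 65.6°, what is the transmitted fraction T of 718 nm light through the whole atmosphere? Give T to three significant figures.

sec 65.6° = 2.4207.
τ = 0.122 × (520/718)⁴ × 2.4207 = 0.122 × 0.2751 × 2.4207 = 0.0812.
T = exp(−0.0812) = 0.9220.

0.922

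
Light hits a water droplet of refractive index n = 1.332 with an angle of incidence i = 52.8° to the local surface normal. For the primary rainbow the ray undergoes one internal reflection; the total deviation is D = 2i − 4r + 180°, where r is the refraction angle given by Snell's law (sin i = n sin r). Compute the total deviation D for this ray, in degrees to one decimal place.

138.7°

sin r = sin 52.8° / 1.332 = 0.7965/1.332 = 0.5980; r = 36.73°.
D = 2·52.8° − 4·36.73° + 180° = 105.60° − 146.91° + 180° = 138.69°.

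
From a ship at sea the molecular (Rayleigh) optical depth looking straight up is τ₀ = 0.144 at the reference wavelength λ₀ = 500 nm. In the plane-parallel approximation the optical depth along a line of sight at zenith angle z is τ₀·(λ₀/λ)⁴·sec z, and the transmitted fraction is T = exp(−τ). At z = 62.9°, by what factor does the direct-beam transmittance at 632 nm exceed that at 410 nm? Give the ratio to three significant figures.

1.78

Airmass: sec 62.9° = 2.1952.
τ(632 nm) = 0.144 × (500/632)⁴ × 2.1952 = 0.144 × 0.3918 × 2.1952 = 0.1238.
τ(410 nm) = 0.144 × (500/410)⁴ × 2.1952 = 0.144 × 2.2118 × 2.1952 = 0.6992.
T(632)/T(410) = exp(τ_B − τ_A) = exp(0.5753) = 1.7777.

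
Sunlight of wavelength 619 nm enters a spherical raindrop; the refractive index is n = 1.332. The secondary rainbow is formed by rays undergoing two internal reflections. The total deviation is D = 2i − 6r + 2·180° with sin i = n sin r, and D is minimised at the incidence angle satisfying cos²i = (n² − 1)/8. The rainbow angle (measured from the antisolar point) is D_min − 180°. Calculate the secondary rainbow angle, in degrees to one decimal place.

50.6°

cos²i = (1.77422 − 1)/8 = 0.09678; i = arccos(0.31109) = 71.875°.
sin r = sin 71.875°/1.332 = 0.71350; r = 45.520°.
D_min = 2·71.875° − 6·45.520° + 360° = 230.628°.
Rainbow angle = D_min − 180° = 50.628°.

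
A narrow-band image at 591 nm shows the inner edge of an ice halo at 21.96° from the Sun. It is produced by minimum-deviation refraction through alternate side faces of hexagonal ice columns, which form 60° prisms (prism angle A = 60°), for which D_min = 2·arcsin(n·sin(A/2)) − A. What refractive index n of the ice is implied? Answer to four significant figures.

1.312

Rearranging: n = sin((D_min + A)/2) / sin(A/2).
(D_min + A)/2 = (21.96° + 60°)/2 = 40.980°.
n = sin 40.980° / sin 30° = 0.6558 / 0.5000 = 1.3116.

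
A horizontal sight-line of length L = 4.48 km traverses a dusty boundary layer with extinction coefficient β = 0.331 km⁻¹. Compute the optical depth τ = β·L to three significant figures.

τ = β·L = 0.331 × 4.48 = 1.4829.

1.48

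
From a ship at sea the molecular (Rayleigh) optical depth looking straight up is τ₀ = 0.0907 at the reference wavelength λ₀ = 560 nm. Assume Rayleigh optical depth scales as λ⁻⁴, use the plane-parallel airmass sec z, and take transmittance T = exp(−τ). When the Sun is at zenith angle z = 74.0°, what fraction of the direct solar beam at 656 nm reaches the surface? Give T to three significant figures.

0.840

sec 74.0° = 3.6280.
τ = 0.0907 × (560/656)⁴ × 3.6280 = 0.0907 × 0.5311 × 3.6280 = 0.1747.
T = exp(−0.1747) = 0.8397.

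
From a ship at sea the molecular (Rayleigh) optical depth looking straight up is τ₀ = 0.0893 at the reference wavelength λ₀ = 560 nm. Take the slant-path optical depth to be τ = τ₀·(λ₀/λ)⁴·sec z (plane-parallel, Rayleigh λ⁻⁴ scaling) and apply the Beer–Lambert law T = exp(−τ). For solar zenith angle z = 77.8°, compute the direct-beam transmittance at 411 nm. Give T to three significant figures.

0.233

sec 77.8° = 4.7321.
τ = 0.0893 × (560/411)⁴ × 4.7321 = 0.0893 × 3.4466 × 4.7321 = 1.4564.
T = exp(−1.4564) = 0.2331.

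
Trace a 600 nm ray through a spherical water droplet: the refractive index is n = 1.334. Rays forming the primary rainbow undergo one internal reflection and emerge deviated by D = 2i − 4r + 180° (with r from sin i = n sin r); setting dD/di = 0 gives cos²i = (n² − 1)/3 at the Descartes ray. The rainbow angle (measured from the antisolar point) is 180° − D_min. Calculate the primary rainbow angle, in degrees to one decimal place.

41.9°

cos²i = (1.77956 − 1)/3 = 0.25985; i = arccos(0.50976) = 59.352°.
sin r = sin 59.352°/1.334 = 0.64492; r = 40.159°.
D_min = 2·59.352° − 4·40.159° + 180° = 138.067°.
Rainbow angle = 180° − D_min = 41.933°.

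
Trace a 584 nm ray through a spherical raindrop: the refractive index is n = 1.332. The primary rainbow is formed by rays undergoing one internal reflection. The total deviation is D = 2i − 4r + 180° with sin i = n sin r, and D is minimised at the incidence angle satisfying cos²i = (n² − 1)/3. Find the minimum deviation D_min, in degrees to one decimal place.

137.8°

cos²i = (1.77422 − 1)/3 = 0.25807; i = arccos(0.50801) = 59.469°.
sin r = sin 59.469°/1.332 = 0.64666; r = 40.290°.
D_min = 2·59.469° − 4·40.290° + 180° = 137.776°.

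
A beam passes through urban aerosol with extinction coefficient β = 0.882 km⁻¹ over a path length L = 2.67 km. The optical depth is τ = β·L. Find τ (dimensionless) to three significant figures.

τ = β·L = 0.882 × 2.67 = 2.3549.

2.35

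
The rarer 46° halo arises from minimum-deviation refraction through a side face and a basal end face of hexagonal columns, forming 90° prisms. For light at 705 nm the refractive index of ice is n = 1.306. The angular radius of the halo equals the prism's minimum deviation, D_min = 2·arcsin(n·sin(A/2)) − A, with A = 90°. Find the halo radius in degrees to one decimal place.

n·sin(A/2) = 1.306 × sin 45° = 1.306 × 0.7071 = 0.9235.
D_min = 2·arcsin(0.9235) − 90° = 2 × 67.440° − 90° = 44.881°.

44.9°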